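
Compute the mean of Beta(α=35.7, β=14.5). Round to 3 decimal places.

0.711

The Beta mean is α/(α+β) = 35.7/(35.7+14.5) = 0.711.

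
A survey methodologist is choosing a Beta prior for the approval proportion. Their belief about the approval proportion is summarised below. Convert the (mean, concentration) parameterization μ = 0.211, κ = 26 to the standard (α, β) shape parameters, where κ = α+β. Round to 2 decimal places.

α = μκ = 0.211×26 = 5.49 and β = (1−μ)κ = 0.789×26 = 20.51.

α = 5.49, β = 20.51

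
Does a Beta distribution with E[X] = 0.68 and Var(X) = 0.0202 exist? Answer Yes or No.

A Beta with mean μ has variance μ(1−μ)/(α+β+1) < μ(1−μ).
Here μ(1−μ) = 0.68×0.32 = 0.2176, and 0.0202 < 0.2176.

Yes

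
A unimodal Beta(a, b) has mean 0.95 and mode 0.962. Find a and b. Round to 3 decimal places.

With s = a+b: μ = a/s and mode = (a−1)/(s−2). Eliminating a = μs,
μs − 1 = m(s−2) ⇒ s(μ−m) = 1−2m ⇒ s = -0.924/-0.012 = 77.0000.
So a = μs = 73.150, b = (1−μ)s = 3.850.

a = 73.150, b = 3.850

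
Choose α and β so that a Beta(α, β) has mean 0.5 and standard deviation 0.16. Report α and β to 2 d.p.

α = 4.38, β = 4.38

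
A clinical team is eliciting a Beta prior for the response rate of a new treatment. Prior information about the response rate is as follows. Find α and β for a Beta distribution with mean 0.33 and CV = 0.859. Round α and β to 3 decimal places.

α = 0.578, β = 1.174

Var = (CV·μ)² = (0.859×0.33)² = 0.080355.
α+β = μ(1−μ)/Var − 1 = 0.2211/0.080355 − 1 = 1.7515.
Thus α = 0.33·1.7515 = 0.578 and β = 0.67·1.7515 = 1.174.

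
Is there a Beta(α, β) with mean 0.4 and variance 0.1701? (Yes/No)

Yes

For any Beta, Var(X) < E[X]·(1−E[X]).
Here μ(1−μ) = 0.4×0.6 = 0.24, and 0.1701 < 0.24.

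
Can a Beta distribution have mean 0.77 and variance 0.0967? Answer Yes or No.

Yes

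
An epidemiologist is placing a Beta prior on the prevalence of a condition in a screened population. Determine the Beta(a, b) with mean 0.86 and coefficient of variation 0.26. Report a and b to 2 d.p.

Var = (CV·μ)² = (0.26×0.86)² = 0.049997.
a+b = μ(1−μ)/Var − 1 = 0.1204/0.049997 − 1 = 1.4081.
Thus a = 0.86·1.4081 = 1.21 and b = 0.14·1.4081 = 0.20.

a = 1.21, b = 0.20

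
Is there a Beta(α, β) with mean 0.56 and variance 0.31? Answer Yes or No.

No

For any Beta, Var(X) < E[X]·(1−E[X]).
Here μ(1−μ) = 0.56×0.44 = 0.2464, and 0.31 ≥ 0.2464.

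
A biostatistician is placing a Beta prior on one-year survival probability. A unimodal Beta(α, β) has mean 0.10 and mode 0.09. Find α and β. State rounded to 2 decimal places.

α = 8.20, β = 73.80

With s = α+β: μ = α/s and mode = (α−1)/(s−2). Eliminating α = μs,
μs − 1 = m(s−2) ⇒ s(μ−m) = 1−2m ⇒ s = 0.82/0.01 = 82.0000.
So α = μs = 8.20, β = (1−μ)s = 73.80.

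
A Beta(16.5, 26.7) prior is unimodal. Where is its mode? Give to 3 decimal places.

0.376

The density x^(α−1)(1−x)^(β−1) is maximised at (α−1)/(α+β−2) = 15.5/41.2 = 0.376.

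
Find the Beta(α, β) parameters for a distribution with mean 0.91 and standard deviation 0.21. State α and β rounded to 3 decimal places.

α = 0.780, β = 0.077

σ² = 0.21² = 0.0441.
With s = α+β, Var = μ(1−μ)/(s+1), so s+1 = (0.91×0.09)/0.0441 = 1.8571 and s = 0.8571.
α = μs = 0.780, β = (1−μ)s = 0.077.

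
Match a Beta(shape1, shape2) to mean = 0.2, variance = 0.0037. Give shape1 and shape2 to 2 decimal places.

shape1 = 8.45, shape2 = 33.79

Write ν = shape1+shape2; then shape1 = μν and Var = μ(1−μ)/(ν+1).
ν = μ(1−μ)/Var − 1 = 0.16/0.0037 − 1 = 42.2432.
shape1 = 0.2·42.2432 = 8.45, shape2 = 0.8·42.2432 = 33.79.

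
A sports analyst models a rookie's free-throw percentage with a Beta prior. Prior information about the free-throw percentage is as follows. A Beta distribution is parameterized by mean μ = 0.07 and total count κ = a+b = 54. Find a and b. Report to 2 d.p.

a = 3.78, b = 50.22

a = μκ = 0.07×54 = 3.78 and b = (1−μ)κ = 0.93×54 = 50.22.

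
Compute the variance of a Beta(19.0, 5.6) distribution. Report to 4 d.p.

Var = αβ/[(α+β)²(α+β+1)] = (19.0×5.6)/(24.6²×25.6) = 106.40/15492.096 = 0.0069.

0.0069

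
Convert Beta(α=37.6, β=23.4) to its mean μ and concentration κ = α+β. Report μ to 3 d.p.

μ = 0.616, κ = 61.0

κ = α+β = 37.6+23.4 = 61.0; μ = α/κ = 37.6/61.0 = 0.616.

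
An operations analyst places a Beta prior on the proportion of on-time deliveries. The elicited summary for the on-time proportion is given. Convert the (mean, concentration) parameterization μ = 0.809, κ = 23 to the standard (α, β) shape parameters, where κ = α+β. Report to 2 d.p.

α = μκ = 0.809×23 = 18.61 and β = (1−μ)κ = 0.191×23 = 4.39.

α = 18.61, β = 4.39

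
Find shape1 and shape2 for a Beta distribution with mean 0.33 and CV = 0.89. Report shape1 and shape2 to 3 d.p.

Var = (CV·μ)² = (0.89×0.33)² = 0.086260.
shape1+shape2 = μ(1−μ)/Var − 1 = 0.2211/0.086260 − 1 = 1.5632.
Thus shape1 = 0.33·1.5632 = 0.516 and shape2 = 0.67·1.5632 = 1.047.

shape1 = 0.516, shape2 = 1.047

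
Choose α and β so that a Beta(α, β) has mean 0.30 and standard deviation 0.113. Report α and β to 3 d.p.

σ² = 0.113² = 0.012769.
With s = α+β, Var = μ(1−μ)/(s+1), so s+1 = (0.30×0.70)/0.012769 = 16.4461 and s = 15.4461.
α = μs = 4.634, β = (1−μ)s = 10.812.

α = 4.634, β = 10.812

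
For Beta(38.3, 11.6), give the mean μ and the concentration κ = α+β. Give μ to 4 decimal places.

μ = 0.7675, κ = 49.9

κ = α+β = 38.3+11.6 = 49.9; μ = α/κ = 38.3/49.9 = 0.7675.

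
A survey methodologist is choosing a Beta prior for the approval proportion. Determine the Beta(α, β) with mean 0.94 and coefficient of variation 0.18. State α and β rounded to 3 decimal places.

α = 0.912, β = 0.058

Var = (CV·μ)² = (0.18×0.94)² = 0.028629.
α+β = μ(1−μ)/Var − 1 = 0.0564/0.028629 − 1 = 0.9701.
Thus α = 0.94·0.9701 = 0.912 and β = 0.06·0.9701 = 0.058.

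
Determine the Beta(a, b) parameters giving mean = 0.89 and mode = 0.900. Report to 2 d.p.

Let s = a+b. Mean gives a = μs = 0.89s; mode gives (a−1)/(s−2) = 0.900.
Substituting: 0.89s − 1 = 0.900(s−2) = 0.900s − 1.800, so -0.010s = -0.800 and s = 80.0000.
Then a = 0.89×80.0000 = 71.20 and b = s−a = 8.80.

a = 71.20, b = 8.80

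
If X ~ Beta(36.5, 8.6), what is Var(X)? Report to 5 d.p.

0.00335

Var = αβ/[(α+β)²(α+β+1)] = (36.5×8.6)/(45.1²×46.1) = 313.90/93767.861 = 0.00335.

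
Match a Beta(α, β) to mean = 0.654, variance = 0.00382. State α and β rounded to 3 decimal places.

α = 38.087, β = 20.150

Write ν = α+β; then α = μν and Var = μ(1−μ)/(ν+1).
ν = μ(1−μ)/Var − 1 = 0.226284/0.00382 − 1 = 58.2366.
α = 0.654·58.2366 = 38.087, β = 0.346·58.2366 = 20.150.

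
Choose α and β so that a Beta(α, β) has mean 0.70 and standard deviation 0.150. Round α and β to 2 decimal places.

α = 5.83, β = 2.50

σ² = 0.150² = 0.022500.
With s = α+β, Var = μ(1−μ)/(s+1), so s+1 = (0.70×0.30)/0.022500 = 9.3333 and s = 8.3333.
α = μs = 5.83, β = (1−μ)s = 2.50.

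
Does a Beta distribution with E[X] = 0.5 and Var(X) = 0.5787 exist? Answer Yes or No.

No

The Beta variance bound is σ² < μ(1−μ).
Here μ(1−μ) = 0.5×0.5 = 0.25, and 0.5787 ≥ 0.25.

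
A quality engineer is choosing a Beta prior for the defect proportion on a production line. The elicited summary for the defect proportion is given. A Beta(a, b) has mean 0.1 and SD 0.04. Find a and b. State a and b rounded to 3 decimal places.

σ² = 0.04² = 0.0016.
With s = a+b, Var = μ(1−μ)/(s+1), so s+1 = (0.1×0.9)/0.0016 = 56.2500 and s = 55.2500.
a = μs = 5.525, b = (1−μ)s = 49.725.

a = 5.525, b = 49.725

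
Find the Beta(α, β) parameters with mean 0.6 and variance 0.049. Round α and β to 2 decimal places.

Let s = α+β. The Beta variance is μ(1−μ)/(s+1).
So s+1 = μ(1−μ)/σ² = (0.6×0.4)/0.049 = 0.24/0.049 = 4.8980, giving s = 3.8980.
Then α = μs = 0.6×3.8980 = 2.34 and β = (1−μ)s = 0.4×3.8980 = 1.56.

α = 2.34, β = 1.56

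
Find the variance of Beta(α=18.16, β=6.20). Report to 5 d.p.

0.00748

α+β = 24.36 and αβ = 112.5920, so Var = αβ/[(α+β)²(α+β+1)] = 112.5920/15048.867456 = 0.00748.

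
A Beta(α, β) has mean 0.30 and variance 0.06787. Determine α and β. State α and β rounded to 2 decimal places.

α = 0.63, β = 1.47

Write ν = α+β; then α = μν and Var = μ(1−μ)/(ν+1).
ν = μ(1−μ)/Var − 1 = 0.2100/0.06787 − 1 = 2.0942.
α = 0.30·2.0942 = 0.63, β = 0.70·2.0942 = 1.47.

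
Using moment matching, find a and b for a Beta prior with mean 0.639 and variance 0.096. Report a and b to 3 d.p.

Let s = a+b. The Beta variance is μ(1−μ)/(s+1).
So s+1 = μ(1−μ)/σ² = (0.639×0.361)/0.096 = 0.230679/0.096 = 2.4029, giving s = 1.4029.
Then a = μs = 0.639×1.4029 = 0.896 and b = (1−μ)s = 0.361×1.4029 = 0.506.

a = 0.896, b = 0.506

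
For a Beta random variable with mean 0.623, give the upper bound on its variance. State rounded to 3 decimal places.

0.235

For fixed mean μ the Beta variance is μ(1−μ)/(α+β+1), increasing as α+β decreases.
Its least upper bound (not attained) is μ(1−μ) = 0.623·0.377 = 0.235.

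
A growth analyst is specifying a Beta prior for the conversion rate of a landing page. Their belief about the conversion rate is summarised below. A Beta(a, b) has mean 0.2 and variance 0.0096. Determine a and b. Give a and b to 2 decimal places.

a = 3.13, b = 12.53

Let s = a+b. The Beta variance is μ(1−μ)/(s+1).
So s+1 = μ(1−μ)/σ² = (0.2×0.8)/0.0096 = 0.16/0.0096 = 16.6667, giving s = 15.6667.
Then a = μs = 0.2×15.6667 = 3.13 and b = (1−μ)s = 0.8×15.6667 = 12.53.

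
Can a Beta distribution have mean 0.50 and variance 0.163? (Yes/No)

Yes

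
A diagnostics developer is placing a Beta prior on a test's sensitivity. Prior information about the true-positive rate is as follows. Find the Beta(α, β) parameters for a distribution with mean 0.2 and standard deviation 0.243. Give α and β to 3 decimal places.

α = 0.342, β = 1.368

σ² = 0.243² = 0.059049.
With s = α+β, Var = μ(1−μ)/(s+1), so s+1 = (0.2×0.8)/0.059049 = 2.7096 and s = 1.7096.
α = μs = 0.342, β = (1−μ)s = 1.368.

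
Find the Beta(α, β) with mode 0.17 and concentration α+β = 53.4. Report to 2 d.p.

α = 9.74, β = 43.66

Mode = (α−1)/(κ−2) with κ = α+β, so α−1 = 0.17·51.4 = 8.74.
α = 9.74; β = κ − α = 43.66.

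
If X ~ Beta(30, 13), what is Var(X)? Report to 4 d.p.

0.0048

μ = 30/43 = 0.697674; Var = μ(1−μ)/(α+β+1) = 0.2109248/44 = 0.0048.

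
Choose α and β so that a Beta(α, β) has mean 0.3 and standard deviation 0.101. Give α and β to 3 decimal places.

Variance = 0.101² = 0.010201. The moment-matching identity α+β = μ(1−μ)/Var − 1 gives
α+β = 0.21/0.010201 − 1 = 19.5862, so α = μ·19.5862 = 5.876 and β = (1−μ)·19.5862 = 13.710.

α = 5.876, β = 13.710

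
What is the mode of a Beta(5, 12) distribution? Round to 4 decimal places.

The density x^(α−1)(1−x)^(β−1) is maximised at (α−1)/(α+β−2) = 4/15 = 0.2667.

0.2667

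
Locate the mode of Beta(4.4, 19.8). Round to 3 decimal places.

With α,β > 1, mode = (α−1)/(α+β−2) = 3.4/22.2 = 0.153.

0.153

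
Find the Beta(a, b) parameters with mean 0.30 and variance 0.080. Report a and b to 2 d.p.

a = 0.49, b = 1.14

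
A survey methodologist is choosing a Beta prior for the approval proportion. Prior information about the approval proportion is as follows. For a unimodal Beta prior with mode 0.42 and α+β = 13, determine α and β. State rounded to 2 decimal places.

α = 5.62, β = 7.38

Mode = (α−1)/(κ−2) with κ = α+β, so α−1 = 0.42·11 = 4.62.
α = 5.62; β = κ − α = 7.38.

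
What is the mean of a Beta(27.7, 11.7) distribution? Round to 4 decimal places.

0.7030

The Beta mean is α/(α+β) = 27.7/(27.7+11.7) = 0.7030.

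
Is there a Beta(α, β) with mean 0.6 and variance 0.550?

No

The Beta variance bound is σ² < μ(1−μ).
Here μ(1−μ) = 0.6×0.4 = 0.24, and 0.550 ≥ 0.24.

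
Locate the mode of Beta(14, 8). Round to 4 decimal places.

0.6500

With α,β > 1, mode = (α−1)/(α+β−2) = 13/20 = 0.6500.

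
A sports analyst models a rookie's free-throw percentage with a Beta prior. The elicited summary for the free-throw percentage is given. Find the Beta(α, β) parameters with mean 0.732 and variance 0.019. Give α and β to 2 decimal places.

Let s = α+β. The Beta variance is μ(1−μ)/(s+1).
So s+1 = μ(1−μ)/σ² = (0.732×0.268)/0.019 = 0.196176/0.019 = 10.3251, giving s = 9.3251.
Then α = μs = 0.732×9.3251 = 6.83 and β = (1−μ)s = 0.268×9.3251 = 2.50.

α = 6.83, β = 2.50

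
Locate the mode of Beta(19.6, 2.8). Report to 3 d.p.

0.912

With α,β > 1, mode = (α−1)/(α+β−2) = 18.6/20.4 = 0.912.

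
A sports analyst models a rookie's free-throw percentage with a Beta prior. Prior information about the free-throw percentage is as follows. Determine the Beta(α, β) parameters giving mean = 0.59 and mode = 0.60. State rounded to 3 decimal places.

Let s = α+β. Mean gives α = μs = 0.59s; mode gives (α−1)/(s−2) = 0.60.
Substituting: 0.59s − 1 = 0.60(s−2) = 0.60s − 1.20, so -0.01s = -0.20 and s = 20.0000.
Then α = 0.59×20.0000 = 11.800 and β = s−α = 8.200.

α = 11.800, β = 8.200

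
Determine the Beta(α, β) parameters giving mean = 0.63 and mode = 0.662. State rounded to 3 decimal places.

α = 6.379, β = 3.746

With s = α+β: μ = α/s and mode = (α−1)/(s−2). Eliminating α = μs,
μs − 1 = m(s−2) ⇒ s(μ−m) = 1−2m ⇒ s = -0.324/-0.032 = 10.1250.
So α = μs = 6.379, β = (1−μ)s = 3.746.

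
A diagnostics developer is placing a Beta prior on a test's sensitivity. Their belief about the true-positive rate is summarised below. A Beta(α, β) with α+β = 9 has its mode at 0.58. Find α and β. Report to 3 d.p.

α = 5.060, β = 3.940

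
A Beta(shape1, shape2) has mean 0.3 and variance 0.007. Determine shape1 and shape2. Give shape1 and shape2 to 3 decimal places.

shape1 = 8.700, shape2 = 20.300

Let s = shape1+shape2. The Beta variance is μ(1−μ)/(s+1).
So s+1 = μ(1−μ)/σ² = (0.3×0.7)/0.007 = 0.21/0.007 = 30.0000, giving s = 29.0000.
Then shape1 = μs = 0.3×29.0000 = 8.700 and shape2 = (1−μ)s = 0.7×29.0000 = 20.300.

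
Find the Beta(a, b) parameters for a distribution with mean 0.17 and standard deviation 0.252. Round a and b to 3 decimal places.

First σ² = 0.063504. Setting a = μn, b = (1−μ)n with n = a+b,
μ(1−μ)/(n+1) = 0.063504 ⇒ n+1 = 0.1411/0.063504 = 2.2219 ⇒ n = 1.2219.
Hence a = 0.17×1.2219 = 0.208, b = 0.83×1.2219 = 1.014.

a = 0.208, b = 1.014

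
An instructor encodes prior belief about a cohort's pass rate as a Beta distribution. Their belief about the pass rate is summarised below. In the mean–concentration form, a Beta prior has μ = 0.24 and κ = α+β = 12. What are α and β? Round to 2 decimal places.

α = μκ = 0.24×12 = 2.88 and β = (1−μ)κ = 0.76×12 = 9.12.

α = 2.88, β = 9.12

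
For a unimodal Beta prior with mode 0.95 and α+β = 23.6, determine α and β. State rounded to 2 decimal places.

α = 21.52, β = 2.08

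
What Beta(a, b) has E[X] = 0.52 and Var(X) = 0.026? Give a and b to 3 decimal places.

Let s = a+b. The Beta variance is μ(1−μ)/(s+1).
So s+1 = μ(1−μ)/σ² = (0.52×0.48)/0.026 = 0.2496/0.026 = 9.6000, giving s = 8.6000.
Then a = μs = 0.52×8.6000 = 4.472 and b = (1−μ)s = 0.48×8.6000 = 4.128.

a = 4.472, b = 4.128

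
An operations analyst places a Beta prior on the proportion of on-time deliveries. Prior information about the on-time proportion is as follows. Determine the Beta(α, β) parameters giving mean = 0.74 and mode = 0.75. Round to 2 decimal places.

Let s = α+β. Mean gives α = μs = 0.74s; mode gives (α−1)/(s−2) = 0.75.
Substituting: 0.74s − 1 = 0.75(s−2) = 0.75s − 1.50, so -0.01s = -0.50 and s = 50.0000.
Then α = 0.74×50.0000 = 37.00 and β = s−α = 13.00.

α = 37.00, β = 13.00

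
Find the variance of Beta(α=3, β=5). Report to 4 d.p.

0.0260

Var = αβ/[(α+β)²(α+β+1)] = (3×5)/(8²×9) = 15/576 = 0.0260.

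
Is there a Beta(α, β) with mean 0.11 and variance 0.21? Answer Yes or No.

The Beta variance bound is σ² < μ(1−μ).
Here μ(1−μ) = 0.11×0.89 = 0.0979, and 0.21 ≥ 0.0979.

No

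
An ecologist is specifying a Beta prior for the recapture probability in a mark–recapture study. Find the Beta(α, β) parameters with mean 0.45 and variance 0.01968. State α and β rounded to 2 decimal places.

α = 5.21, β = 6.37

By moment matching, α+β = μ(1−μ)/σ² − 1 = (0.45·0.55)/0.01968 − 1 = 12.5762 − 1 = 11.5762.
Since α/(α+β) = μ, α = 0.45·11.5762 = 5.21 and β = 0.55·11.5762 = 6.37.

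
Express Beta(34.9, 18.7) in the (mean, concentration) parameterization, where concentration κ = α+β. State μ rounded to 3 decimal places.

κ = α+β = 34.9+18.7 = 53.6; μ = α/κ = 34.9/53.6 = 0.651.

μ = 0.651, κ = 53.6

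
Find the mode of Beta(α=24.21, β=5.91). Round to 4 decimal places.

The density x^(α−1)(1−x)^(β−1) is maximised at (α−1)/(α+β−2) = 23.21/28.12 = 0.8254.

0.8254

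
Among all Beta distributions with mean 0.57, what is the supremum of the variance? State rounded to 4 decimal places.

0.2451

For fixed mean μ the Beta variance is μ(1−μ)/(α+β+1), increasing as α+β decreases.
Its least upper bound (not attained) is μ(1−μ) = 0.57·0.43 = 0.2451.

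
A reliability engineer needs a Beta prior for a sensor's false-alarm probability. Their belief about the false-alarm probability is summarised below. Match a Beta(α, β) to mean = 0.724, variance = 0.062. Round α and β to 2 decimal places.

α = 1.61, β = 0.61

Let s = α+β. The Beta variance is μ(1−μ)/(s+1).
So s+1 = μ(1−μ)/σ² = (0.724×0.276)/0.062 = 0.199824/0.062 = 3.2230, giving s = 2.2230.
Then α = μs = 0.724×2.2230 = 1.61 and β = (1−μ)s = 0.276×2.2230 = 0.61.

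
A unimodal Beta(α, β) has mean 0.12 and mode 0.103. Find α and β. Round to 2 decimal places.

With s = α+β: μ = α/s and mode = (α−1)/(s−2). Eliminating α = μs,
μs − 1 = m(s−2) ⇒ s(μ−m) = 1−2m ⇒ s = 0.794/0.017 = 46.7059.
So α = μs = 5.60, β = (1−μ)s = 41.10.

α = 5.60, β = 41.10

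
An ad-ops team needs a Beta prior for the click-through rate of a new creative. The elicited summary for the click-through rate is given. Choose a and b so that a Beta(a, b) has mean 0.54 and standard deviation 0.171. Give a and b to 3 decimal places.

a = 4.047, b = 3.448

Variance = 0.171² = 0.029241. The moment-matching identity a+b = μ(1−μ)/Var − 1 gives
a+b = 0.2484/0.029241 − 1 = 7.4949, so a = μ·7.4949 = 4.047 and b = (1−μ)·7.4949 = 3.448.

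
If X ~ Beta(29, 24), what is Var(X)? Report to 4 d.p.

0.0046

μ = 29/53 = 0.547170; Var = μ(1−μ)/(α+β+1) = 0.2477750/54 = 0.0046.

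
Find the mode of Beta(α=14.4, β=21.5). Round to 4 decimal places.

0.3953

The density x^(α−1)(1−x)^(β−1) is maximised at (α−1)/(α+β−2) = 13.4/33.9 = 0.3953.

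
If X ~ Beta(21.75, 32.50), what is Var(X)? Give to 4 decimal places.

0.0043

μ = 21.75/54.25 = 0.400922; Var = μ(1−μ)/(α+β+1) = 0.2401835/55.25 = 0.0043.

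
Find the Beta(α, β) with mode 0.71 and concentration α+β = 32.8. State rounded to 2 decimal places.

α = 22.87, β = 9.93

For α,β>1 the mode is (α−1)/(α+β−2), so α = mode·(κ−2)+1 = 0.71×30.8+1 = 22.87.
And β = (1−mode)·(κ−2)+1 = 0.29×30.8+1 = 9.93.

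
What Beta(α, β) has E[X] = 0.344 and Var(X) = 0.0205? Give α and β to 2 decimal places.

By moment matching, α+β = μ(1−μ)/σ² − 1 = (0.344·0.656)/0.0205 − 1 = 11.0080 − 1 = 10.0080.
Since α/(α+β) = μ, α = 0.344·10.0080 = 3.44 and β = 0.656·10.0080 = 6.57.

α = 3.44, β = 6.57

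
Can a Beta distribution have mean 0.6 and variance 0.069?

The Beta variance bound is σ² < μ(1−μ).
Here μ(1−μ) = 0.6×0.4 = 0.24, and 0.069 < 0.24.

Yes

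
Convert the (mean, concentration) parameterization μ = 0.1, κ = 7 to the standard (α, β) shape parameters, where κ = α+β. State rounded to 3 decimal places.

Split κ in proportion μ : (1−μ): α = 0.1·7 = 0.700, β = 7 − 0.700 = 6.300.

α = 0.700, β = 6.300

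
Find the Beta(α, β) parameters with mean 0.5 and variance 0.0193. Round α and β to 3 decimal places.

α = 5.977, β = 5.977

By moment matching, α+β = μ(1−μ)/σ² − 1 = (0.5·0.5)/0.0193 − 1 = 12.9534 − 1 = 11.9534.
Since α/(α+β) = μ, α = 0.5·11.9534 = 5.977 and β = 0.5·11.9534 = 5.977.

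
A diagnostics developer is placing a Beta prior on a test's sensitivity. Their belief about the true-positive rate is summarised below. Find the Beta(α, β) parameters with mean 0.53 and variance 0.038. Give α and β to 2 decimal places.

By moment matching, α+β = μ(1−μ)/σ² − 1 = (0.53·0.47)/0.038 − 1 = 6.5553 − 1 = 5.5553.
Since α/(α+β) = μ, α = 0.53·5.5553 = 2.94 and β = 0.47·5.5553 = 2.61.

α = 2.94, β = 2.61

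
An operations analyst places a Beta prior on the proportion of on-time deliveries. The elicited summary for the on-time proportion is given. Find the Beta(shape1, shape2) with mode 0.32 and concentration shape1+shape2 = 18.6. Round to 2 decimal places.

For shape1,shape2>1 the mode is (shape1−1)/(shape1+shape2−2), so shape1 = mode·(κ−2)+1 = 0.32×16.6+1 = 6.31.
And shape2 = (1−mode)·(κ−2)+1 = 0.68×16.6+1 = 12.29.

shape1 = 6.31, shape2 = 12.29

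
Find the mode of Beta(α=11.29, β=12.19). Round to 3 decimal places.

0.479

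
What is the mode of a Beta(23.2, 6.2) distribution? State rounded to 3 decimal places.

The density x^(α−1)(1−x)^(β−1) is maximised at (α−1)/(α+β−2) = 22.2/27.4 = 0.810.

0.810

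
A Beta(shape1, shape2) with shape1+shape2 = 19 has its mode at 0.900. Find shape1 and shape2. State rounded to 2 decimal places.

For shape1,shape2>1 the mode is (shape1−1)/(shape1+shape2−2), so shape1 = mode·(κ−2)+1 = 0.900×17+1 = 16.30.
And shape2 = (1−mode)·(κ−2)+1 = 0.100×17+1 = 2.70.

shape1 = 16.30, shape2 = 2.70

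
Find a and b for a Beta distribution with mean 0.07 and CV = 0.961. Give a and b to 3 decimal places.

a = 0.937, b = 12.449

Var = (CV·μ)² = (0.961×0.07)² = 0.004525.
a+b = μ(1−μ)/Var − 1 = 0.0651/0.004525 − 1 = 13.3859.
Thus a = 0.07·13.3859 = 0.937 and b = 0.93·13.3859 = 12.449.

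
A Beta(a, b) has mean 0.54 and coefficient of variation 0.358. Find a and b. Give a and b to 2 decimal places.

σ = CV·μ = 0.358×0.54 = 0.19332, so σ² = 0.037373.
s+1 = μ(1−μ)/σ² = 0.2484/0.037373 = 6.6466, so s = a+b = 5.6466.
a = μs = 3.05, b = (1−μ)s = 2.60.

a = 3.05, b = 2.60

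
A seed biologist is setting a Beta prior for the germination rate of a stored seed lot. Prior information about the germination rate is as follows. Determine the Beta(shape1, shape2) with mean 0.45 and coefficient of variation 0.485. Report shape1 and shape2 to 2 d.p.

shape1 = 1.89, shape2 = 2.31

σ = CV·μ = 0.485×0.45 = 0.21825, so σ² = 0.047633.
s+1 = μ(1−μ)/σ² = 0.2475/0.047633 = 5.1960, so s = shape1+shape2 = 4.1960.
shape1 = μs = 1.89, shape2 = (1−μ)s = 2.31.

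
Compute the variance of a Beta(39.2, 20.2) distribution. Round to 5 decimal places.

0.00372

Var = αβ/[(α+β)²(α+β+1)] = (39.2×20.2)/(59.4²×60.4) = 791.84/213112.944 = 0.00372.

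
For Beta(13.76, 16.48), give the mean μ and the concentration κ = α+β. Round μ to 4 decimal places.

μ = 0.4550, κ = 30.24

κ = α+β = 13.76+16.48 = 30.24; μ = α/κ = 13.76/30.24 = 0.4550.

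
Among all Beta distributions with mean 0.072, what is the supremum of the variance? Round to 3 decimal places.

0.067

For fixed mean μ the Beta variance is μ(1−μ)/(α+β+1), increasing as α+β decreases.
Its least upper bound (not attained) is μ(1−μ) = 0.072·0.928 = 0.067.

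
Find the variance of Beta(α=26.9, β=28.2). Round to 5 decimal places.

μ = 26.9/55.1 = 0.488203; Var = μ(1−μ)/(α+β+1) = 0.2498608/56.1 = 0.00445.

0.00445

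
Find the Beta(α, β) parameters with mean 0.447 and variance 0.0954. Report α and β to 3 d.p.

Write ν = α+β; then α = μν and Var = μ(1−μ)/(ν+1).
ν = μ(1−μ)/Var − 1 = 0.247191/0.0954 − 1 = 1.5911.
α = 0.447·1.5911 = 0.711, β = 0.553·1.5911 = 0.880.

α = 0.711, β = 0.880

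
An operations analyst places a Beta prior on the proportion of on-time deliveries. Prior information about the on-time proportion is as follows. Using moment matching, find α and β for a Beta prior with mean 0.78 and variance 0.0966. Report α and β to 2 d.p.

Write ν = α+β; then α = μν and Var = μ(1−μ)/(ν+1).
ν = μ(1−μ)/Var − 1 = 0.1716/0.0966 − 1 = 0.7764.
α = 0.78·0.7764 = 0.61, β = 0.22·0.7764 = 0.17.

α = 0.61, β = 0.17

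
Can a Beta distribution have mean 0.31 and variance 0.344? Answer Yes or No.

No

A Beta with mean μ has variance μ(1−μ)/(α+β+1) < μ(1−μ).
Here μ(1−μ) = 0.31×0.69 = 0.2139, and 0.344 ≥ 0.2139.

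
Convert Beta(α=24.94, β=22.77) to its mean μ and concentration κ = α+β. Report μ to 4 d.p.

κ = α+β = 24.94+22.77 = 47.71; μ = α/κ = 24.94/47.71 = 0.5227.

μ = 0.5227, κ = 47.71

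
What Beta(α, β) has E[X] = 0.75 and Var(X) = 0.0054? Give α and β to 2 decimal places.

α = 25.29, β = 8.43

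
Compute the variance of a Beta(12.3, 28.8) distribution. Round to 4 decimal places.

μ = 12.3/41.1 = 0.299270; Var = μ(1−μ)/(α+β+1) = 0.2097075/42.1 = 0.0050.

0.0050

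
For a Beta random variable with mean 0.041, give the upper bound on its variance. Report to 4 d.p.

For fixed mean μ the Beta variance is μ(1−μ)/(α+β+1), increasing as α+β decreases.
Its least upper bound (not attained) is μ(1−μ) = 0.041·0.959 = 0.0393.

0.0393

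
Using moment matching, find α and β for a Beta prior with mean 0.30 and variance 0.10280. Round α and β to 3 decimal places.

Let s = α+β. The Beta variance is μ(1−μ)/(s+1).
So s+1 = μ(1−μ)/σ² = (0.30×0.70)/0.10280 = 0.2100/0.10280 = 2.0428, giving s = 1.0428.
Then α = μs = 0.30×1.0428 = 0.313 and β = (1−μ)s = 0.70×1.0428 = 0.730.

α = 0.313, β = 0.730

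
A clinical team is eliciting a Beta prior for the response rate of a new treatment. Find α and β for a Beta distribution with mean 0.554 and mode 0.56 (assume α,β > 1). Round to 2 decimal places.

α = 11.08, β = 8.92

With s = α+β: μ = α/s and mode = (α−1)/(s−2). Eliminating α = μs,
μs − 1 = m(s−2) ⇒ s(μ−m) = 1−2m ⇒ s = -0.12/-0.006 = 20.0000.
So α = μs = 11.08, β = (1−μ)s = 8.92.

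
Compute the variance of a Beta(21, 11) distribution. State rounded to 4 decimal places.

α+β = 32 and αβ = 231, so Var = αβ/[(α+β)²(α+β+1)] = 231/33792 = 0.0068.

0.0068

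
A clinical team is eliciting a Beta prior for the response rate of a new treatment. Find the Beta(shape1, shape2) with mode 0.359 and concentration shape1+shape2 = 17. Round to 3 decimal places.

shape1 = 6.385, shape2 = 10.615

For shape1,shape2>1 the mode is (shape1−1)/(shape1+shape2−2), so shape1 = mode·(κ−2)+1 = 0.359×15+1 = 6.385.
And shape2 = (1−mode)·(κ−2)+1 = 0.641×15+1 = 10.615.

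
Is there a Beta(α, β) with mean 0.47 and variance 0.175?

Yes

For any Beta, Var(X) < E[X]·(1−E[X]).
Here μ(1−μ) = 0.47×0.53 = 0.2491, and 0.175 < 0.2491.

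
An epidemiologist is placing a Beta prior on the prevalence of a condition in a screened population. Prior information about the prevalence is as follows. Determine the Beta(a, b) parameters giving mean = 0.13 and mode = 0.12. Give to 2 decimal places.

a = 9.88, b = 66.12

Let s = a+b. Mean gives a = μs = 0.13s; mode gives (a−1)/(s−2) = 0.12.
Substituting: 0.13s − 1 = 0.12(s−2) = 0.12s − 0.24, so 0.01s = 0.76 and s = 76.0000.
Then a = 0.13×76.0000 = 9.88 and b = s−a = 66.12.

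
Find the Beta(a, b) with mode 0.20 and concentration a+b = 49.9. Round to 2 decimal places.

a = 10.58, b = 39.32

Mode = (a−1)/(κ−2) with κ = a+b, so a−1 = 0.20·47.9 = 9.58.
a = 10.58; b = κ − a = 39.32.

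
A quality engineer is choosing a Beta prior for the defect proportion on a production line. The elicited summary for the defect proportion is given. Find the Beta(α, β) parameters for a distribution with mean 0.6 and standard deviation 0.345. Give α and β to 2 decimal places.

First σ² = 0.119025. Setting α = μn, β = (1−μ)n with n = α+β,
μ(1−μ)/(n+1) = 0.119025 ⇒ n+1 = 0.24/0.119025 = 2.0164 ⇒ n = 1.0164.
Hence α = 0.6×1.0164 = 0.61, β = 0.4×1.0164 = 0.41.

α = 0.61, β = 0.41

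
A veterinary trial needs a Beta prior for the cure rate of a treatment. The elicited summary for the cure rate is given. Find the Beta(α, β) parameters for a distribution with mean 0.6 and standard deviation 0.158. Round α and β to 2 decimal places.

α = 5.17, β = 3.45

Variance = 0.158² = 0.024964. The moment-matching identity α+β = μ(1−μ)/Var − 1 gives
α+β = 0.24/0.024964 − 1 = 8.6138, so α = μ·8.6138 = 5.17 and β = (1−μ)·8.6138 = 3.45.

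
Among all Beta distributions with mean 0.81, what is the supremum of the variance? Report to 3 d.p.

For fixed mean μ the Beta variance is μ(1−μ)/(α+β+1), increasing as α+β decreases.
Its least upper bound (not attained) is μ(1−μ) = 0.81·0.19 = 0.154.

0.154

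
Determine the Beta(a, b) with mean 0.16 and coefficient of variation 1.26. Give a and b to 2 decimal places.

Var = (CV·μ)² = (1.26×0.16)² = 0.040643.
a+b = μ(1−μ)/Var − 1 = 0.1344/0.040643 − 1 = 2.3069.
Thus a = 0.16·2.3069 = 0.37 and b = 0.84·2.3069 = 1.94.

a = 0.37, b = 1.94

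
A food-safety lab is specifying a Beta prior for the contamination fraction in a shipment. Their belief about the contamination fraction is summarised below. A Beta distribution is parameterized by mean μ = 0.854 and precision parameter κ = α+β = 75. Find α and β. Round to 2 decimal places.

α = μκ = 0.854×75 = 64.05 and β = (1−μ)κ = 0.146×75 = 10.95.

α = 64.05, β = 10.95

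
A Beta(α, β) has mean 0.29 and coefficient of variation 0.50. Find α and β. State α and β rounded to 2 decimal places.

α = 2.55, β = 6.24

Var = (CV·μ)² = (0.50×0.29)² = 0.021025.
α+β = μ(1−μ)/Var − 1 = 0.2059/0.021025 − 1 = 8.7931.
Thus α = 0.29·8.7931 = 2.55 and β = 0.71·8.7931 = 6.24.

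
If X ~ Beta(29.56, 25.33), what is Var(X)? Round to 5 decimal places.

Var = αβ/[(α+β)²(α+β+1)] = (29.56×25.33)/(54.89²×55.89) = 748.7548/168391.657269 = 0.00445.

0.00445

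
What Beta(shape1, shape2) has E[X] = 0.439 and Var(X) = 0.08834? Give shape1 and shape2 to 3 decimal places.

shape1 = 0.785, shape2 = 1.003

Let s = shape1+shape2. The Beta variance is μ(1−μ)/(s+1).
So s+1 = μ(1−μ)/σ² = (0.439×0.561)/0.08834 = 0.246279/0.08834 = 2.7879, giving s = 1.7879.
Then shape1 = μs = 0.439×1.7879 = 0.785 and shape2 = (1−μ)s = 0.561×1.7879 = 1.003.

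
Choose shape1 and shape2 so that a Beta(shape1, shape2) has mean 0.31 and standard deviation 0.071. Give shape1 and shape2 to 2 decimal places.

shape1 = 12.84, shape2 = 28.59

First σ² = 0.005041. Setting shape1 = μn, shape2 = (1−μ)n with n = shape1+shape2,
μ(1−μ)/(n+1) = 0.005041 ⇒ n+1 = 0.2139/0.005041 = 42.4321 ⇒ n = 41.4321.
Hence shape1 = 0.31×41.4321 = 12.84, shape2 = 0.69×41.4321 = 28.59.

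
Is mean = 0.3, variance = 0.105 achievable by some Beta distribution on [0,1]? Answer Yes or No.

Yes

For any Beta, Var(X) < E[X]·(1−E[X]).
Here μ(1−μ) = 0.3×0.7 = 0.21, and 0.105 < 0.21.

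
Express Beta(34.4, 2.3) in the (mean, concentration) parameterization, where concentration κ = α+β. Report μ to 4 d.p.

μ = 0.9373, κ = 36.7

κ = α+β = 34.4+2.3 = 36.7; μ = α/κ = 34.4/36.7 = 0.9373.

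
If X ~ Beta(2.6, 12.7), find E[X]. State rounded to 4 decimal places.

0.1699

The Beta mean is α/(α+β) = 2.6/(2.6+12.7) = 0.1699.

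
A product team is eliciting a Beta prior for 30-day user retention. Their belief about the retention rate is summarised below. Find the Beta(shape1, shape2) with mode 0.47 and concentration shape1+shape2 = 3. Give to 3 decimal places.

Since the density peak of Beta(shape1,shape2) is at (shape1−1)/(shape1+shape2−2),
shape1 = 1 + 0.47(3−2) = 1.470 and shape2 = 3 − 1.470 = 1.530.

shape1 = 1.470, shape2 = 1.530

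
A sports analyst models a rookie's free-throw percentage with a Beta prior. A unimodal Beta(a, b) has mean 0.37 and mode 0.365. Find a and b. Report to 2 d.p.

a = 19.98, b = 34.02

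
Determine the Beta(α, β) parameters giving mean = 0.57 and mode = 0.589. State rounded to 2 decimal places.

α = 5.34, β = 4.03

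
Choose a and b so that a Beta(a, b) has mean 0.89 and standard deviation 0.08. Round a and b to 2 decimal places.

a = 12.72, b = 1.57

First σ² = 0.0064. Setting a = μn, b = (1−μ)n with n = a+b,
μ(1−μ)/(n+1) = 0.0064 ⇒ n+1 = 0.0979/0.0064 = 15.2969 ⇒ n = 14.2969.
Hence a = 0.89×14.2969 = 12.72, b = 0.11×14.2969 = 1.57.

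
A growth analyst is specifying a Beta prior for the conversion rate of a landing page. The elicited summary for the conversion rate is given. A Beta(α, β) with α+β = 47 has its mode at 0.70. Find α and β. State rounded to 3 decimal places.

Since the density peak of Beta(α,β) is at (α−1)/(α+β−2),
α = 1 + 0.70(47−2) = 32.500 and β = 47 − 32.500 = 14.500.

α = 32.500, β = 14.500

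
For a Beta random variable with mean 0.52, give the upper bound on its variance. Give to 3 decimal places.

For fixed mean μ the Beta variance is μ(1−μ)/(α+β+1), increasing as α+β decreases.
Its least upper bound (not attained) is μ(1−μ) = 0.52·0.48 = 0.250.

0.250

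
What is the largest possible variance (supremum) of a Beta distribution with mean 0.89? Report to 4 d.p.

Var = μ(1−μ)/(α+β+1), which approaches μ(1−μ) as α+β → 0.
So the supremum is μ(1−μ) = 0.89×0.11 = 0.0979.

0.0979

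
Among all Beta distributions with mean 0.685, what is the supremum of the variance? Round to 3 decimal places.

0.216

Var = μ(1−μ)/(α+β+1), which approaches μ(1−μ) as α+β → 0.
So the supremum is μ(1−μ) = 0.685×0.315 = 0.216.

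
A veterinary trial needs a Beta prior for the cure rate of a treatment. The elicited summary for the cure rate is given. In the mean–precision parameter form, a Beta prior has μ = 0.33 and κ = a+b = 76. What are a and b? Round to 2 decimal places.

a = 25.08, b = 50.92

Split κ in proportion μ : (1−μ): a = 0.33·76 = 25.08, b = 76 − 25.08 = 50.92.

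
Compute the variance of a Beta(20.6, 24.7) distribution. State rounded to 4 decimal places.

0.0054

Var = αβ/[(α+β)²(α+β+1)] = (20.6×24.7)/(45.3²×46.3) = 508.82/95011.767 = 0.0054.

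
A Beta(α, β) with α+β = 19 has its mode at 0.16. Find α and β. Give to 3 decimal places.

α = 3.720, β = 15.280

Since the density peak of Beta(α,β) is at (α−1)/(α+β−2),
α = 1 + 0.16(19−2) = 3.720 and β = 19 − 3.720 = 15.280.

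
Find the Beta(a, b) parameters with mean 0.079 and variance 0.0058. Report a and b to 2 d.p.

a = 0.91, b = 10.63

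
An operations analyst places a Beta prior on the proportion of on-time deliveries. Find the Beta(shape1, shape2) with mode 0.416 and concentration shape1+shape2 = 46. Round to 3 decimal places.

Mode = (shape1−1)/(κ−2) with κ = shape1+shape2, so shape1−1 = 0.416·44 = 18.304.
shape1 = 19.304; shape2 = κ − shape1 = 26.696.

shape1 = 19.304, shape2 = 26.696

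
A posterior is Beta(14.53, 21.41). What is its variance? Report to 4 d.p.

0.0065

μ = 14.53/35.94 = 0.404285; Var = μ(1−μ)/(α+β+1) = 0.2408386/36.94 = 0.0065.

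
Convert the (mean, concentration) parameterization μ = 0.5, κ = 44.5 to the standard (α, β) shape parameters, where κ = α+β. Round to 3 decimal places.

α = μκ = 0.5×44.5 = 22.250 and β = (1−μ)κ = 0.5×44.5 = 22.250.

α = 22.250, β = 22.250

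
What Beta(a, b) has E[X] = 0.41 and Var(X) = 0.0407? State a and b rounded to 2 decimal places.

a = 2.03, b = 2.92

Write ν = a+b; then a = μν and Var = μ(1−μ)/(ν+1).
ν = μ(1−μ)/Var − 1 = 0.2419/0.0407 − 1 = 4.9435.
a = 0.41·4.9435 = 2.03, b = 0.59·4.9435 = 2.92.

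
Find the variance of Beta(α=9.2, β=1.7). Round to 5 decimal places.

0.01106

α+β = 10.9 and αβ = 15.64, so Var = αβ/[(α+β)²(α+β+1)] = 15.64/1413.839 = 0.01106.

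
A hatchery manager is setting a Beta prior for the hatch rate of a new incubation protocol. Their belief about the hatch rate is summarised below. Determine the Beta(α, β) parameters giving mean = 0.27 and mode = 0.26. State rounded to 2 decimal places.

With s = α+β: μ = α/s and mode = (α−1)/(s−2). Eliminating α = μs,
μs − 1 = m(s−2) ⇒ s(μ−m) = 1−2m ⇒ s = 0.48/0.01 = 48.0000.
So α = μs = 12.96, β = (1−μ)s = 35.04.

α = 12.96, β = 35.04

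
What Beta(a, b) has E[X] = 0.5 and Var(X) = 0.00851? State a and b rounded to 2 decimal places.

Write ν = a+b; then a = μν and Var = μ(1−μ)/(ν+1).
ν = μ(1−μ)/Var − 1 = 0.25/0.00851 − 1 = 28.3772.
a = 0.5·28.3772 = 14.19, b = 0.5·28.3772 = 14.19.

a = 14.19, b = 14.19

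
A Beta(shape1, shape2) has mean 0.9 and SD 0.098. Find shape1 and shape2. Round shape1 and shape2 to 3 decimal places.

shape1 = 7.534, shape2 = 0.837

First σ² = 0.009604. Setting shape1 = μn, shape2 = (1−μ)n with n = shape1+shape2,
μ(1−μ)/(n+1) = 0.009604 ⇒ n+1 = 0.09/0.009604 = 9.3711 ⇒ n = 8.3711.
Hence shape1 = 0.9×8.3711 = 7.534, shape2 = 0.1×8.3711 = 0.837.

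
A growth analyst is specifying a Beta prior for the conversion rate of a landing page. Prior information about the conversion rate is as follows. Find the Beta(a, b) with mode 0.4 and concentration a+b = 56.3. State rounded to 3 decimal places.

Mode = (a−1)/(κ−2) with κ = a+b, so a−1 = 0.4·54.3 = 21.720.
a = 22.720; b = κ − a = 33.580.

a = 22.720, b = 33.580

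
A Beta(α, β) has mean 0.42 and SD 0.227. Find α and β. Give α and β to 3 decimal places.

α = 1.566, β = 2.162

σ² = 0.227² = 0.051529.
With s = α+β, Var = μ(1−μ)/(s+1), so s+1 = (0.42×0.58)/0.051529 = 4.7274 and s = 3.7274.
α = μs = 1.566, β = (1−μ)s = 2.162.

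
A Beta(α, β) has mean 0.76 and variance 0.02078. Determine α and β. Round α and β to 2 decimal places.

α = 5.91, β = 1.87

By moment matching, α+β = μ(1−μ)/σ² − 1 = (0.76·0.24)/0.02078 − 1 = 8.7777 − 1 = 7.7777.
Since α/(α+β) = μ, α = 0.76·7.7777 = 5.91 and β = 0.24·7.7777 = 1.87.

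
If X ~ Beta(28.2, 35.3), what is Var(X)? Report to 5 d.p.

Var = αβ/[(α+β)²(α+β+1)] = (28.2×35.3)/(63.5²×64.5) = 995.46/260080.125 = 0.00383.

0.00383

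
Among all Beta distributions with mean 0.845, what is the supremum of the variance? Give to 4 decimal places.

For fixed mean μ the Beta variance is μ(1−μ)/(α+β+1), increasing as α+β decreases.
Its least upper bound (not attained) is μ(1−μ) = 0.845·0.155 = 0.1310.

0.1310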